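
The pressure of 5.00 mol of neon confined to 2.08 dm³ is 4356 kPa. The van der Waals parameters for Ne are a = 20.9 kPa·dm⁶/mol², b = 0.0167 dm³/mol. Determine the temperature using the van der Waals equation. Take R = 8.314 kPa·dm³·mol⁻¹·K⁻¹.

T = (P + a n²/V²)(V − nb)/(nR)
P + a n²/V² = 4356 + (20.9)(5.00)²/(2.08)² = 4476.8 kPa
V − nb = 2.08 − (5.00)(0.0167) = 1.9965 dm³
T = (4476.8)(1.9965)/((5.00)(8.314)) = 215.0 K

T ≈ 215.0 K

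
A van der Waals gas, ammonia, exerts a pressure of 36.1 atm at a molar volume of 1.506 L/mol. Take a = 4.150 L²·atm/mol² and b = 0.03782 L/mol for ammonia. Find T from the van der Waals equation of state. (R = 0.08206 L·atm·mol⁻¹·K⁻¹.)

T ≈ 678.6 K

T = (P + a/V_m²)(V_m − b)/R
P + a/V_m² = 36.1 + 4.150/(1.506)² = 37.930 atm
V_m − b = 1.506 − 0.03782 = 1.4682 L/mol
T = (37.930)(1.4682)/0.08206 = 678.6 K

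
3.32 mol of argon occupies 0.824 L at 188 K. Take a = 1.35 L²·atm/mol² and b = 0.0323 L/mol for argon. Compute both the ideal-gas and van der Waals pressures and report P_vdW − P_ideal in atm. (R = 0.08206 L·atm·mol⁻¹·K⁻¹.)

ΔP ≈ -12.62 atm

Ideal: P_ideal = nRT/V = (3.32)(0.08206)(188)/0.824 = 62.1585 atm
vdW: P = nRT/(V − nb) − a n²/V² = 51.2186/0.716764 − 14.8802/0.678976 = 71.4581 − 21.9156 = 49.5425 atm
ΔP = 49.5425 − 62.1585 = -12.62 atm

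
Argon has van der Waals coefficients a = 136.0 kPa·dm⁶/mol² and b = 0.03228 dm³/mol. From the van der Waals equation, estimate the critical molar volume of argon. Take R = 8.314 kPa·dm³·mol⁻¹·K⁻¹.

V_m,c ≈ 0.09684 dm³/mol

For a van der Waals gas, V_m,c = 3b.
V_m,c = 3×0.03228 = 0.09684 dm³/mol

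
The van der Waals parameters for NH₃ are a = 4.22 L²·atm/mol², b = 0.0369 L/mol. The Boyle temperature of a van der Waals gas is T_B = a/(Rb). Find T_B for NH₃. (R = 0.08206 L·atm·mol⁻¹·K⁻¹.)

T_B ≈ 1394 K

For a van der Waals gas the second virial coefficient B₂ = b − a/(RT) vanishes at T_B = a/(Rb).
T_B = 4.22/(0.08206×0.0369) = 4.22/0.0030280 = 1394 K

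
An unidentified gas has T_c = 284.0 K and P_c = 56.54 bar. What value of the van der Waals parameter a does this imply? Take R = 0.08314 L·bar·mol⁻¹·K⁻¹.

a ≈ 4.160 L²·bar/mol²

From T_c = 8a/(27Rb) and P_c = a/(27b²): a = 27 R² T_c²/(64 P_c).
a = 27×(0.08314)²×(284.0)²/(64×56.54) = 15053/3618.6 = 4.160 L²·bar/mol²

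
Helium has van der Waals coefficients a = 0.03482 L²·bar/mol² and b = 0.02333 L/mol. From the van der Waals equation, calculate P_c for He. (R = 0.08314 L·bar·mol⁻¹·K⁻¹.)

For a van der Waals gas, P_c = a/(27b²).
P_c = 0.03482/(27×(0.02333)²) = 0.03482/0.014696 = 2.369 bar

P_c ≈ 2.369 bar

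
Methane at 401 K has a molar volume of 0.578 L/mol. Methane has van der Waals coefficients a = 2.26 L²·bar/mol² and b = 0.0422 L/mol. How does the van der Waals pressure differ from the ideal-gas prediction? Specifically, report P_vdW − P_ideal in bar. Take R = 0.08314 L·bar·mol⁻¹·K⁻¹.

ΔP ≈ -2.222 bar

Ideal: P_ideal = RT/V_m = (0.08314)(401)/0.578 = 57.6802 bar
vdW: P = RT/(V_m − b) − a/V_m² = 33.3391/0.535800 − 2.26/0.334084 = 62.2230 − 6.76477 = 55.4582 bar
ΔP = 55.4582 − 57.6802 = -2.222 bar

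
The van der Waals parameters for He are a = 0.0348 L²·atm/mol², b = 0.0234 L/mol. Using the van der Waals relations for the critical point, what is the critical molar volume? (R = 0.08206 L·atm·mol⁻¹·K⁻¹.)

For a van der Waals gas, V_m,c = 3b.
V_m,c = 3×0.0234 = 0.07020 L/mol

V_m,c ≈ 0.07020 L/mol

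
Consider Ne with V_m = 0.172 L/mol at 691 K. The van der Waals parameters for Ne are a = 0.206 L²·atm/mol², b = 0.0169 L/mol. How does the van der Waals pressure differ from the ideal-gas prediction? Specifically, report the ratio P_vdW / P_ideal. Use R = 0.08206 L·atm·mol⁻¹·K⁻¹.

Ideal: P_ideal = RT/V_m = (0.08206)(691)/0.172 = 329.671 atm
vdW: P = RT/(V_m − b) − a/V_m² = 56.7035/0.155100 − 0.206/0.0295840 = 365.593 − 6.96322 = 358.630 atm
Ratio = 358.630/329.671 = 1.088

P_vdW / P_ideal ≈ 1.088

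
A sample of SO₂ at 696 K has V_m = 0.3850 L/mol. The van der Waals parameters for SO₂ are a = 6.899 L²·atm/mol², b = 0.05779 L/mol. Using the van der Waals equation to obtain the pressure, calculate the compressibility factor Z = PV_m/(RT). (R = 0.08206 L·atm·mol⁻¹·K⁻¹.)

Z ≈ 0.8629

P = RT/(V_m − b) − a/V_m² = (0.08206)(696)/(0.3850 − 0.05779) − 6.899/(0.3850)²
  = 57.114/0.32721 − 46.544 = 174.55 − 46.544 = 128.01 atm
Z = PV_m/(RT) = (128.01)(0.3850)/((0.08206)(696)) = 49.284/57.114 = 0.8629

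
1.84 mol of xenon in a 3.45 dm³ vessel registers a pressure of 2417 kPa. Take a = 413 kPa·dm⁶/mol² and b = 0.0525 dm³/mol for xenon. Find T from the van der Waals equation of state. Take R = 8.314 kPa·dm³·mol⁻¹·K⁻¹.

T ≈ 555.6 K

T = (P + a n²/V²)(V − nb)/(nR)
P + a n²/V² = 2417 + (413)(1.84)²/(3.45)² = 2534.5 kPa
V − nb = 3.45 − (1.84)(0.0525) = 3.3534 dm³
T = (2534.5)(3.3534)/((1.84)(8.314)) = 555.6 K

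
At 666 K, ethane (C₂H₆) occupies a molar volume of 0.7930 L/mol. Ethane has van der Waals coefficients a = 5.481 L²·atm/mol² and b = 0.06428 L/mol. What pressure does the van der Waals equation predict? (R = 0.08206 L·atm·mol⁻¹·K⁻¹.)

P = RT/(V_m − b) − a/V_m²
RT/(V_m − b) = (0.08206)(666)/(0.7930 − 0.06428) = 54.652/0.72872 = 74.997 atm
a/V_m² = 5.481/(0.7930)² = 8.7159 atm
P = 74.997 − 8.7159 = 66.28 atm

P ≈ 66.28 atm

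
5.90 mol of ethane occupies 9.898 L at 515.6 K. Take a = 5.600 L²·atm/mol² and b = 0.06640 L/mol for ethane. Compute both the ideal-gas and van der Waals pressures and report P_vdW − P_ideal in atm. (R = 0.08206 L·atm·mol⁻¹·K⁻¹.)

ΔP ≈ -0.950 atm

Ideal: P_ideal = nRT/V = (5.90)(0.08206)(515.6)/9.898 = 25.2202 atm
vdW: P = nRT/(V − nb) − a n²/V² = 249.630/9.50624 − 194.936/97.9704 = 26.2596 − 1.98974 = 24.2699 atm
ΔP = 24.2699 − 25.2202 = -0.950 atm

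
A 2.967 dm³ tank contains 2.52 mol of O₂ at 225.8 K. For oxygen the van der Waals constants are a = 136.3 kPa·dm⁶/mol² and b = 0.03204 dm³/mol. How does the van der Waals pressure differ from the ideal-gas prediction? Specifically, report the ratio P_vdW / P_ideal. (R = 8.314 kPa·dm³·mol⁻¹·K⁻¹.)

Ideal: P_ideal = nRT/V = (2.52)(8.314)(225.8)/2.967 = 1594.47 kPa
vdW: P = nRT/(V − nb) − a n²/V² = 4730.80/2.88626 − 865.560/8.80309 = 1639.08 − 98.3246 = 1540.76 kPa
Ratio = 1540.76/1594.47 = 0.9663

P_vdW / P_ideal ≈ 0.9663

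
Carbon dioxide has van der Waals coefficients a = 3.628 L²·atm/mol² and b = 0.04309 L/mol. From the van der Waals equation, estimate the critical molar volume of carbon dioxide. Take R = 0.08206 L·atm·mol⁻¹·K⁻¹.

V_m,c ≈ 0.1293 L/mol

For a van der Waals gas, V_m,c = 3b.
V_m,c = 3×0.04309 = 0.1293 L/mol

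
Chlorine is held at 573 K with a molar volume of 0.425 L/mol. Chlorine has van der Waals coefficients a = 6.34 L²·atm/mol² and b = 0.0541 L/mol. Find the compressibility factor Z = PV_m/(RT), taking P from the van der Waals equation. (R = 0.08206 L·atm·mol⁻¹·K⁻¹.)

P = RT/(V_m − b) − a/V_m² = (0.08206)(573)/(0.425 − 0.0541) − 6.34/(0.425)²
  = 47.020/0.37090 − 35.100 = 126.77 − 35.100 = 91.67 atm
Z = PV_m/(RT) = (91.67)(0.425)/((0.08206)(573)) = 38.960/47.020 = 0.8286

Z ≈ 0.8286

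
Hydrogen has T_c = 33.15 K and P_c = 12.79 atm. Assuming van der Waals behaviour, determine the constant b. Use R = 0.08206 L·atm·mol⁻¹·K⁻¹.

b ≈ 0.02659 L/mol

From T_c = 8a/(27Rb) and P_c = a/(27b²): b = R T_c/(8 P_c).
b = (0.08206)(33.15)/(8×12.79) = 2.7203/102.32 = 0.02659 L/mol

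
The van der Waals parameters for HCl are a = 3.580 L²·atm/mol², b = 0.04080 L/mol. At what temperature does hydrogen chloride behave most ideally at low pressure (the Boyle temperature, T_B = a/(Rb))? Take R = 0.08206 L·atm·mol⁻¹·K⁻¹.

T_B ≈ 1069 K

For a van der Waals gas the second virial coefficient B₂ = b − a/(RT) vanishes at T_B = a/(Rb).
T_B = 3.580/(0.08206×0.04080) = 3.580/0.0033480 = 1069 K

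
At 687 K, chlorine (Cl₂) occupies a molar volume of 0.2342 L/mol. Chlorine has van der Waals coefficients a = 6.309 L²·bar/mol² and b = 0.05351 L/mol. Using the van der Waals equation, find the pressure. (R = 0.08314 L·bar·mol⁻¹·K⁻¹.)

P = RT/(V_m − b) − a/V_m²
RT/(V_m − b) = (0.08314)(687)/(0.2342 − 0.05351) = 57.117/0.18069 = 316.10 bar
a/V_m² = 6.309/(0.2342)² = 115.02 bar
P = 316.10 − 115.02 = 201.1 bar

P ≈ 201.1 bar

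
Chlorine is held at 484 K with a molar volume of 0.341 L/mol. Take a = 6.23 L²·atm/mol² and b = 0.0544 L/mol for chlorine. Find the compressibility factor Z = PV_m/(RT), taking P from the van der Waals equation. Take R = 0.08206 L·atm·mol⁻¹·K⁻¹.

Z ≈ 0.7298

P = RT/(V_m − b) − a/V_m² = (0.08206)(484)/(0.341 − 0.0544) − 6.23/(0.341)²
  = 39.717/0.28660 − 53.577 = 138.58 − 53.577 = 85.00 atm
Z = PV_m/(RT) = (85.00)(0.341)/((0.08206)(484)) = 28.985/39.717 = 0.7298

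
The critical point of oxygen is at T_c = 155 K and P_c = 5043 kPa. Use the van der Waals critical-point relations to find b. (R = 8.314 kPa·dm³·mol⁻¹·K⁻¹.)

b ≈ 0.03194 dm³/mol

From T_c = 8a/(27Rb) and P_c = a/(27b²): b = R T_c/(8 P_c).
b = (8.314)(155)/(8×5043) = 1288.7/40344 = 0.03194 dm³/mol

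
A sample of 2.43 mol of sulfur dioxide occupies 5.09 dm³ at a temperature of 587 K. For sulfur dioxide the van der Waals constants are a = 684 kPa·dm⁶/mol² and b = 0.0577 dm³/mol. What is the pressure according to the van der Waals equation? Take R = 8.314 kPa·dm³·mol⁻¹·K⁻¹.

P ≈ 2240 kPa

P = nRT/(V − nb) − a n²/V²
nRT/(V − nb) = (2.43)(8.314)(587)/(5.09 − 2.43×0.0577) = 11859/4.9498 = 2395.9 kPa
a n²/V² = (684)(2.43)²/(5.09)² = 155.90 kPa
P = 2395.9 − 155.90 = 2240 kPa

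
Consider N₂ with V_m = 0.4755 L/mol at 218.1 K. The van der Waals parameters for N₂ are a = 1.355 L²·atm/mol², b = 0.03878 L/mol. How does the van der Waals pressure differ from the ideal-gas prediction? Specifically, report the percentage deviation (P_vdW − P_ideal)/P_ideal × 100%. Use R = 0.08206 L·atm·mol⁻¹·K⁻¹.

-7.04 %

Ideal: P_ideal = RT/V_m = (0.08206)(218.1)/0.4755 = 37.6389 atm
vdW: P = RT/(V_m − b) − a/V_m² = 17.8973/0.436720 − 1.355/0.226100 = 40.9812 − 5.99292 = 34.9883 atm
% deviation = (34.9883 − 37.6389)/37.6389 × 100% = -7.04%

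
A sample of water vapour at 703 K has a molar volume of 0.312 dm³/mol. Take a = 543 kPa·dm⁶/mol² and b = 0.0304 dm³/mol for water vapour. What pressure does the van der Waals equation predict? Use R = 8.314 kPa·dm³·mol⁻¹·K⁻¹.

P = RT/(V_m − b) − a/V_m²
RT/(V_m − b) = (8.314)(703)/(0.312 − 0.0304) = 5844.7/0.28160 = 20755 kPa
a/V_m² = 543/(0.312)² = 5578.2 kPa
P = 20755 − 5578.2 = 15177 kPa

P ≈ 15177 kPa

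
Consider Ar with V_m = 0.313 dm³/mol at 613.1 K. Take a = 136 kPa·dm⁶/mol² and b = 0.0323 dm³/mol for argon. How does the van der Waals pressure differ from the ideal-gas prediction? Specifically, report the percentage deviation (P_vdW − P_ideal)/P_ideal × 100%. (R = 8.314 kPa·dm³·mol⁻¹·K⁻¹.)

2.98 %

Ideal: P_ideal = RT/V_m = (8.314)(613.1)/0.313 = 16285.3 kPa
vdW: P = RT/(V_m − b) − a/V_m² = 5097.31/0.280700 − 136/0.0979690 = 18159.3 − 1388.19 = 16771.1 kPa
% deviation = (16771.1 − 16285.3)/16285.3 × 100% = 2.98%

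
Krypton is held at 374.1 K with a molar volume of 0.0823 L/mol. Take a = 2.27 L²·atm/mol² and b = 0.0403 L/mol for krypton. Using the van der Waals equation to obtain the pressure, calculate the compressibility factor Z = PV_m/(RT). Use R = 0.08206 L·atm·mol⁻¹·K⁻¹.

Z ≈ 1.061

P = RT/(V_m − b) − a/V_m² = (0.08206)(374.1)/(0.0823 − 0.0403) − 2.27/(0.0823)²
  = 30.699/0.042000 − 335.14 = 730.93 − 335.14 = 395.79 atm
Z = PV_m/(RT) = (395.79)(0.0823)/((0.08206)(374.1)) = 32.574/30.699 = 1.061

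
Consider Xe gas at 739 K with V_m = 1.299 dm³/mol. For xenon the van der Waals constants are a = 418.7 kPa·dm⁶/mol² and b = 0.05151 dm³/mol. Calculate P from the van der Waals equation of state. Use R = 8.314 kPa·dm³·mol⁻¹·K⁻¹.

P = RT/(V_m − b) − a/V_m²
RT/(V_m − b) = (8.314)(739)/(1.299 − 0.05151) = 6144.0/1.2475 = 4925.1 kPa
a/V_m² = 418.7/(1.299)² = 248.13 kPa
P = 4925.1 − 248.13 = 4677 kPa

P ≈ 4677 kPa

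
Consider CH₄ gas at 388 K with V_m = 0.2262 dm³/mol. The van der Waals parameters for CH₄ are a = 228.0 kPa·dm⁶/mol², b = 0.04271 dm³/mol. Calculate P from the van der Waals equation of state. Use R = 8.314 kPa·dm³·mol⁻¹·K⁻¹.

P ≈ 13124 kPa

P = RT/(V_m − b) − a/V_m²
RT/(V_m − b) = (8.314)(388)/(0.2262 − 0.04271) = 3225.8/0.18349 = 17580 kPa
a/V_m² = 228.0/(0.2262)² = 4456.0 kPa
P = 17580 − 4456.0 = 13124 kPa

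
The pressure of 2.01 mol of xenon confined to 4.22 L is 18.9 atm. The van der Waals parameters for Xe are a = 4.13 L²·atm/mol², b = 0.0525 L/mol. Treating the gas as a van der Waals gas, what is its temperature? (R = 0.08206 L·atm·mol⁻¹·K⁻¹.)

T ≈ 494.8 K

T = (P + a n²/V²)(V − nb)/(nR)
P + a n²/V² = 18.9 + (4.13)(2.01)²/(4.22)² = 19.837 atm
V − nb = 4.22 − (2.01)(0.0525) = 4.1145 L
T = (19.837)(4.1145)/((2.01)(0.08206)) = 494.8 K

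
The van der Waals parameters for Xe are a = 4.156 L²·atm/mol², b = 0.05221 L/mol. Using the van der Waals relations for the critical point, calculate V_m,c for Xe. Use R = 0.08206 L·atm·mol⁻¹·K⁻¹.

For a van der Waals gas, V_m,c = 3b.
V_m,c = 3×0.05221 = 0.1566 L/mol

V_m,c ≈ 0.1566 L/mol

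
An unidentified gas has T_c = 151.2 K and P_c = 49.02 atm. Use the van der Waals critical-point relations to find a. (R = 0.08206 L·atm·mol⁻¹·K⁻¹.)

a ≈ 1.325 L²·atm/mol²

From T_c = 8a/(27Rb) and P_c = a/(27b²): a = 27 R² T_c²/(64 P_c).
a = 27×(0.08206)²×(151.2)²/(64×49.02) = 4156.5/3137.3 = 1.325 L²·atm/mol²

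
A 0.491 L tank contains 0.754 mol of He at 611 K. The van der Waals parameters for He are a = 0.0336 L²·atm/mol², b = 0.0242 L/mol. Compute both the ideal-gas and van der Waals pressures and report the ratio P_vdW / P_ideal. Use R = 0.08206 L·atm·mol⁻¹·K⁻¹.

P_vdW / P_ideal ≈ 1.038

Ideal: P_ideal = nRT/V = (0.754)(0.08206)(611)/0.491 = 76.9950 atm
vdW: P = nRT/(V − nb) − a n²/V² = 37.8045/0.472753 − 0.0191021/0.241081 = 79.9667 − 0.0792352 = 79.8875 atm
Ratio = 79.8875/76.9950 = 1.038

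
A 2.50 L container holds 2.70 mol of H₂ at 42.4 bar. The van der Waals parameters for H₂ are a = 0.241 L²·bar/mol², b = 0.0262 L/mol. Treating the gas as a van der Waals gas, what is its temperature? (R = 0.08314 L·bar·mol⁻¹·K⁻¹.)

T = (P + a n²/V²)(V − nb)/(nR)
P + a n²/V² = 42.4 + (0.241)(2.70)²/(2.50)² = 42.681 bar
V − nb = 2.50 − (2.70)(0.0262) = 2.4293 L
T = (42.681)(2.4293)/((2.70)(0.08314)) = 461.9 K

T ≈ 461.9 K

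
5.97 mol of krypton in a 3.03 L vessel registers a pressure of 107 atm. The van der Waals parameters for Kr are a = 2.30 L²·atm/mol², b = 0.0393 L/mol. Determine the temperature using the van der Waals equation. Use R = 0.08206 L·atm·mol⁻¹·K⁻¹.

T ≈ 661.5 K

T = (P + a n²/V²)(V − nb)/(nR)
P + a n²/V² = 107 + (2.30)(5.97)²/(3.03)² = 115.93 atm
V − nb = 3.03 − (5.97)(0.0393) = 2.7954 L
T = (115.93)(2.7954)/((5.97)(0.08206)) = 661.5 K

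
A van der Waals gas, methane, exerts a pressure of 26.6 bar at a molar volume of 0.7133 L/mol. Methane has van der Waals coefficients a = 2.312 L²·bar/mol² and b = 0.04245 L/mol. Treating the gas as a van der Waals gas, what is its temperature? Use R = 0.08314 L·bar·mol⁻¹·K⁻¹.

T = (P + a/V_m²)(V_m − b)/R
P + a/V_m² = 26.6 + 2.312/(0.7133)² = 31.144 bar
V_m − b = 0.7133 − 0.04245 = 0.67085 L/mol
T = (31.144)(0.67085)/0.08314 = 251.3 K

T ≈ 251.3 K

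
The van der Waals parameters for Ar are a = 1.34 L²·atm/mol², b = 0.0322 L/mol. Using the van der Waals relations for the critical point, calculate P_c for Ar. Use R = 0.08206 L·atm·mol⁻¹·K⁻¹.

P_c ≈ 47.87 atm

For a van der Waals gas, P_c = a/(27b²).
P_c = 1.34/(27×(0.0322)²) = 1.34/0.027995 = 47.87 atm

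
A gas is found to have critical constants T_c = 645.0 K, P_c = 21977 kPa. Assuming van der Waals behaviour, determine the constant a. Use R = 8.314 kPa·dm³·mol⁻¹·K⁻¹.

From T_c = 8a/(27Rb) and P_c = a/(27b²): a = 27 R² T_c²/(64 P_c).
a = 27×(8.314)²×(645.0)²/(64×21977) = 776431656/1406528 = 552.0 kPa·dm⁶/mol²

a ≈ 552.0 kPa·dm⁶/mol²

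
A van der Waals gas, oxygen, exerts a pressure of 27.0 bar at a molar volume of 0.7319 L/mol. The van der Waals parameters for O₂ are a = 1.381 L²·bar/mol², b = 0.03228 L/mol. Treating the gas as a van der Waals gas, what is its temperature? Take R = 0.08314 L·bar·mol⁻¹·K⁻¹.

T = (P + a/V_m²)(V_m − b)/R
P + a/V_m² = 27.0 + 1.381/(0.7319)² = 29.578 bar
V_m − b = 0.7319 − 0.03228 = 0.69962 L/mol
T = (29.578)(0.69962)/0.08314 = 248.9 K

T ≈ 248.9 K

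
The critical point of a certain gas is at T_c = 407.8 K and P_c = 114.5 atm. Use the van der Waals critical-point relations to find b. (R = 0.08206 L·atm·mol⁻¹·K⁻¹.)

From T_c = 8a/(27Rb) and P_c = a/(27b²): b = R T_c/(8 P_c).
b = (0.08206)(407.8)/(8×114.5) = 33.464/916.00 = 0.03653 L/mol

b ≈ 0.03653 L/mol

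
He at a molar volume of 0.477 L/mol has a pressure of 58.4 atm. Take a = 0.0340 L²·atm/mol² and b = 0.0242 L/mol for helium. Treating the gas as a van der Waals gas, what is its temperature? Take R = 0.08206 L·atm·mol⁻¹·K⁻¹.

T = (P + a/V_m²)(V_m − b)/R
P + a/V_m² = 58.4 + 0.0340/(0.477)² = 58.549 atm
V_m − b = 0.477 − 0.0242 = 0.45280 L/mol
T = (58.549)(0.45280)/0.08206 = 323.1 K

T ≈ 323.1 K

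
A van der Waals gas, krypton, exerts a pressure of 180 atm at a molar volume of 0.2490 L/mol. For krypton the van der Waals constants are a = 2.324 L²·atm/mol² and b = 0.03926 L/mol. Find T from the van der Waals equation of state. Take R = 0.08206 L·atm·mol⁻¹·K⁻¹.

T = (P + a/V_m²)(V_m − b)/R
P + a/V_m² = 180 + 2.324/(0.2490)² = 217.48 atm
V_m − b = 0.2490 − 0.03926 = 0.20974 L/mol
T = (217.48)(0.20974)/0.08206 = 555.9 K

T ≈ 555.9 K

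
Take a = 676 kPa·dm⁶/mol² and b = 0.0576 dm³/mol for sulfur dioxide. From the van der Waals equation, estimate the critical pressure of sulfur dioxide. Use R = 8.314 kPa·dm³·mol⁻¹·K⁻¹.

P_c ≈ 7546 kPa

For a van der Waals gas, P_c = a/(27b²).
P_c = 676/(27×(0.0576)²) = 676/0.089580 = 7546 kPa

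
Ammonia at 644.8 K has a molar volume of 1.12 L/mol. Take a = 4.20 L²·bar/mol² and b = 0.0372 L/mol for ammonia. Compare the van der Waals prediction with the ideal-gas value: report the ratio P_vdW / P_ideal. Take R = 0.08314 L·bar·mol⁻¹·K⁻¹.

P_vdW / P_ideal ≈ 0.9644

Ideal: P_ideal = RT/V_m = (0.08314)(644.8)/1.12 = 47.8649 bar
vdW: P = RT/(V_m − b) − a/V_m² = 53.6087/1.08280 − 4.20/1.25440 = 49.5093 − 3.34821 = 46.1611 bar
Ratio = 46.1611/47.8649 = 0.9644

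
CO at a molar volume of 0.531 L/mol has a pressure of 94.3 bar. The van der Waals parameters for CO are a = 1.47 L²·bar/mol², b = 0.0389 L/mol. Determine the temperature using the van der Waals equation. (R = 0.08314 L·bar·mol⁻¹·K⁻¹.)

T = (P + a/V_m²)(V_m − b)/R
P + a/V_m² = 94.3 + 1.47/(0.531)² = 99.513 bar
V_m − b = 0.531 − 0.0389 = 0.49210 L/mol
T = (99.513)(0.49210)/0.08314 = 589.0 K

T ≈ 589.0 K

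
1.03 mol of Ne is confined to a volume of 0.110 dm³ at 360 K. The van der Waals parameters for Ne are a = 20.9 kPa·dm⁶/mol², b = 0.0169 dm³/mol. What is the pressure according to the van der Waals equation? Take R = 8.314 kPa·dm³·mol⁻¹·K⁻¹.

P ≈ 31462 kPa

P = nRT/(V − nb) − a n²/V²
nRT/(V − nb) = (1.03)(8.314)(360)/(0.110 − 1.03×0.0169) = 3082.8/0.092593 = 33294 kPa
a n²/V² = (20.9)(1.03)²/(0.110)² = 1832.5 kPa
P = 33294 − 1832.5 = 31462 kPa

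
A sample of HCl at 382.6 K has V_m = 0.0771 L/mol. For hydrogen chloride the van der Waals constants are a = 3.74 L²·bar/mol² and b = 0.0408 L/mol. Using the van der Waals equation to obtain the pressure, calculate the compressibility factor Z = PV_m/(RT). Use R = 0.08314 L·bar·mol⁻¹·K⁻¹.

Z ≈ 0.5990

P = RT/(V_m − b) − a/V_m² = (0.08314)(382.6)/(0.0771 − 0.0408) − 3.74/(0.0771)²
  = 31.809/0.036300 − 629.16 = 876.28 − 629.16 = 247.12 bar
Z = PV_m/(RT) = (247.12)(0.0771)/((0.08314)(382.6)) = 19.053/31.809 = 0.5990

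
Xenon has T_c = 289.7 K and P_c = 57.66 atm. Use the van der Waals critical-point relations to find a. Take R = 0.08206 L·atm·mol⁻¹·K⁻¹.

a ≈ 4.135 L²·atm/mol²

From T_c = 8a/(27Rb) and P_c = a/(27b²): a = 27 R² T_c²/(64 P_c).
a = 27×(0.08206)²×(289.7)²/(64×57.66) = 15259/3690.2 = 4.135 L²·atm/mol²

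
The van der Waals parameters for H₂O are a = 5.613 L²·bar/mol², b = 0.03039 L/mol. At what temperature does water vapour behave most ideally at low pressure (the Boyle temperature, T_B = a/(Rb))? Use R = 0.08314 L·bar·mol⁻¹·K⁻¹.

For a van der Waals gas the second virial coefficient B₂ = b − a/(RT) vanishes at T_B = a/(Rb).
T_B = 5.613/(0.08314×0.03039) = 5.613/0.0025266 = 2222 K

T_B ≈ 2222 K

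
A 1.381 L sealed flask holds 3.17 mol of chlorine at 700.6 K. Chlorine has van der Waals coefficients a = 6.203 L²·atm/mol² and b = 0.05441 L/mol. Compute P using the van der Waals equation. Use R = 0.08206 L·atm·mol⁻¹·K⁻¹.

P = nRT/(V − nb) − a n²/V²
nRT/(V − nb) = (3.17)(0.08206)(700.6)/(1.381 − 3.17×0.05441) = 182.25/1.2085 = 150.81 atm
a n²/V² = (6.203)(3.17)²/(1.381)² = 32.684 atm
P = 150.81 − 32.684 = 118.1 atm

P ≈ 118.1 atm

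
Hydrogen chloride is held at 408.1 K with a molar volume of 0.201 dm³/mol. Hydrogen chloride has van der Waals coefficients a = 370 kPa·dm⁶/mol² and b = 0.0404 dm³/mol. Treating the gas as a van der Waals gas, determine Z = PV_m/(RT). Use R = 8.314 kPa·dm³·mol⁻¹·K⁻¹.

P = RT/(V_m − b) − a/V_m² = (8.314)(408.1)/(0.201 − 0.0404) − 370/(0.201)²
  = 3392.9/0.16060 − 9158.2 = 21126 − 9158.2 = 11968 kPa
Z = PV_m/(RT) = (11968)(0.201)/((8.314)(408.1)) = 2405.6/3392.9 = 0.7090

Z ≈ 0.7090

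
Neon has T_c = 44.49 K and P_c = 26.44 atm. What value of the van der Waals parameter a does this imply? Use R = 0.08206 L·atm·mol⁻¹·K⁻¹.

a ≈ 0.2127 L²·atm/mol²

From T_c = 8a/(27Rb) and P_c = a/(27b²): a = 27 R² T_c²/(64 P_c).
a = 27×(0.08206)²×(44.49)²/(64×26.44) = 359.87/1692.2 = 0.2127 L²·atm/mol²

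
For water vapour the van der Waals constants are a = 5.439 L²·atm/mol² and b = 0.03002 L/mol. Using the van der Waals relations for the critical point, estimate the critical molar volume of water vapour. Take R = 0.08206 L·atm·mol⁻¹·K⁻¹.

For a van der Waals gas, V_m,c = 3b.
V_m,c = 3×0.03002 = 0.09006 L/mol

V_m,c ≈ 0.09006 L/mol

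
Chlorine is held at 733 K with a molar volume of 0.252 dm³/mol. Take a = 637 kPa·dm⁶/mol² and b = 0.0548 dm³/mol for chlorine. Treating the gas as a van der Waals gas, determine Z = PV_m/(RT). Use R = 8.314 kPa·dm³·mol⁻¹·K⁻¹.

P = RT/(V_m − b) − a/V_m² = (8.314)(733)/(0.252 − 0.0548) − 637/(0.252)²
  = 6094.2/0.19720 − 10031 = 30904 − 10031 = 20873 kPa
Z = PV_m/(RT) = (20873)(0.252)/((8.314)(733)) = 5260.0/6094.2 = 0.8631

Z ≈ 0.8631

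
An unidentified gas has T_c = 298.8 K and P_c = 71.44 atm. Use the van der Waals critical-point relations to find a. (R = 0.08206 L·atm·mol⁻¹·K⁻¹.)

a ≈ 3.550 L²·atm/mol²

From T_c = 8a/(27Rb) and P_c = a/(27b²): a = 27 R² T_c²/(64 P_c).
a = 27×(0.08206)²×(298.8)²/(64×71.44) = 16233/4572.2 = 3.550 L²·atm/mol²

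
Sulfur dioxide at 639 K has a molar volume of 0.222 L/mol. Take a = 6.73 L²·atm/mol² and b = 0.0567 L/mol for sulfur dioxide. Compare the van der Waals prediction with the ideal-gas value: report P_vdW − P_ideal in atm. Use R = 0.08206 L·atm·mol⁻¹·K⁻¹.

Ideal: P_ideal = RT/V_m = (0.08206)(639)/0.222 = 236.200 atm
vdW: P = RT/(V_m − b) − a/V_m² = 52.4363/0.165300 − 6.73/0.0492840 = 317.219 − 136.555 = 180.664 atm
ΔP = 180.664 − 236.200 = -55.54 atm

ΔP ≈ -55.54 atm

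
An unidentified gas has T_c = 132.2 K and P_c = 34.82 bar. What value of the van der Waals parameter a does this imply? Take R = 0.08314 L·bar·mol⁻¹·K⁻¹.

a ≈ 1.464 L²·bar/mol²

From T_c = 8a/(27Rb) and P_c = a/(27b²): a = 27 R² T_c²/(64 P_c).
a = 27×(0.08314)²×(132.2)²/(64×34.82) = 3261.7/2228.5 = 1.464 L²·bar/mol²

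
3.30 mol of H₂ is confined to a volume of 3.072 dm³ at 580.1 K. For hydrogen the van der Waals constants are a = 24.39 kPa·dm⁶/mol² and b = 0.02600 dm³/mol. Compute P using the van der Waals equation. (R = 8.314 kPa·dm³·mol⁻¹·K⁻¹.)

P = nRT/(V − nb) − a n²/V²
nRT/(V − nb) = (3.30)(8.314)(580.1)/(3.072 − 3.30×0.02600) = 15916/2.9862 = 5329.9 kPa
a n²/V² = (24.39)(3.30)²/(3.072)² = 28.145 kPa
P = 5329.9 − 28.145 = 5302 kPa

P ≈ 5302 kPa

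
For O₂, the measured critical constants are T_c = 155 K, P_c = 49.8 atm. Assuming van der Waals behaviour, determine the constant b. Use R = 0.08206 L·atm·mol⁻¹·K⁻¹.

b ≈ 0.03193 L/mol

From T_c = 8a/(27Rb) and P_c = a/(27b²): b = R T_c/(8 P_c).
b = (0.08206)(155)/(8×49.8) = 12.719/398.40 = 0.03193 L/mol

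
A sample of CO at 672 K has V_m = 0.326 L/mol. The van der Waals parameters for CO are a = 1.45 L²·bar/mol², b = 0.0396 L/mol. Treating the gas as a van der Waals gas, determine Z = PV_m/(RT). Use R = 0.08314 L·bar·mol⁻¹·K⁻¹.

P = RT/(V_m − b) − a/V_m² = (0.08314)(672)/(0.326 − 0.0396) − 1.45/(0.326)²
  = 55.870/0.28640 − 13.644 = 195.08 − 13.644 = 181.44 bar
Z = PV_m/(RT) = (181.44)(0.326)/((0.08314)(672)) = 59.149/55.870 = 1.059

Z ≈ 1.059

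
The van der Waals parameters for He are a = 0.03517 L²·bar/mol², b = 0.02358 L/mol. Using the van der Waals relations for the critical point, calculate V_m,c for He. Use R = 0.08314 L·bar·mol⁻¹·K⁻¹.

For a van der Waals gas, V_m,c = 3b.
V_m,c = 3×0.02358 = 0.07074 L/mol

V_m,c ≈ 0.07074 L/mol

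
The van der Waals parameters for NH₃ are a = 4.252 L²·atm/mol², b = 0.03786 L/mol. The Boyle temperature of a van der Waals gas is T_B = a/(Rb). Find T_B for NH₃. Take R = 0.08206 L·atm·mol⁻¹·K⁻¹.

T_B ≈ 1369 K

For a van der Waals gas the second virial coefficient B₂ = b − a/(RT) vanishes at T_B = a/(Rb).
T_B = 4.252/(0.08206×0.03786) = 4.252/0.0031068 = 1369 K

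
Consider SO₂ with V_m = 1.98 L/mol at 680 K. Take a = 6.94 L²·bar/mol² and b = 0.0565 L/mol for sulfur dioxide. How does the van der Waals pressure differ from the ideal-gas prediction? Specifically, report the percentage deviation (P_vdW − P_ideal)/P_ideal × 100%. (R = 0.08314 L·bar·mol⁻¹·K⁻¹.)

Ideal: P_ideal = RT/V_m = (0.08314)(680)/1.98 = 28.5531 bar
vdW: P = RT/(V_m − b) − a/V_m² = 56.5352/1.92350 − 6.94/3.92040 = 29.3918 − 1.77023 = 27.6216 bar
% deviation = (27.6216 − 28.5531)/28.5531 × 100% = -3.26%

-3.26 %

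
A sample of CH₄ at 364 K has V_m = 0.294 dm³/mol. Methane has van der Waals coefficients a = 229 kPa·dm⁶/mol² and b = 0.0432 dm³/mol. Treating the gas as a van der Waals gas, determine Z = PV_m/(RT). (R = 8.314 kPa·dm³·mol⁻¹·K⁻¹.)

Z ≈ 0.9149

P = RT/(V_m − b) − a/V_m² = (8.314)(364)/(0.294 − 0.0432) − 229/(0.294)²
  = 3026.3/0.25080 − 2649.4 = 12067 − 2649.4 = 9418 kPa
Z = PV_m/(RT) = (9418)(0.294)/((8.314)(364)) = 2768.9/3026.3 = 0.9149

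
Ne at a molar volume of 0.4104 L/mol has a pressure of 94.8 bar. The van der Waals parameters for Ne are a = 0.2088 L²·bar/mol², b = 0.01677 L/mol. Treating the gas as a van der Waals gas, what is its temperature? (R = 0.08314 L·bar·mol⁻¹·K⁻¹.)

T ≈ 454.7 K

T = (P + a/V_m²)(V_m − b)/R
P + a/V_m² = 94.8 + 0.2088/(0.4104)² = 96.040 bar
V_m − b = 0.4104 − 0.01677 = 0.39363 L/mol
T = (96.040)(0.39363)/0.08314 = 454.7 K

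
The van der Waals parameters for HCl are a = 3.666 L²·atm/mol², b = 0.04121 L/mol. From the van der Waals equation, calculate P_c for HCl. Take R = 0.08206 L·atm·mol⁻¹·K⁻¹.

For a van der Waals gas, P_c = a/(27b²).
P_c = 3.666/(27×(0.04121)²) = 3.666/0.045853 = 79.95 atm

P_c ≈ 79.95 atm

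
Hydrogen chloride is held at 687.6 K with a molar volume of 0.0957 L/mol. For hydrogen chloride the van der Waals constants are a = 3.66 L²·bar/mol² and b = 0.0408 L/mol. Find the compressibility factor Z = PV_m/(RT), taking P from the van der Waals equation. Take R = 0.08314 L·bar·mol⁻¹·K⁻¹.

P = RT/(V_m − b) − a/V_m² = (0.08314)(687.6)/(0.0957 − 0.0408) − 3.66/(0.0957)²
  = 57.167/0.054900 − 399.63 = 1041.3 − 399.63 = 641.7 bar
Z = PV_m/(RT) = (641.7)(0.0957)/((0.08314)(687.6)) = 61.411/57.167 = 1.074

Z ≈ 1.074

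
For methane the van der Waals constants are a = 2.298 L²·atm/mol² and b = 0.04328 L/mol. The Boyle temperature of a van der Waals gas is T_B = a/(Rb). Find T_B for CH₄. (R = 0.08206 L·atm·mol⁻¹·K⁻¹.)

For a van der Waals gas the second virial coefficient B₂ = b − a/(RT) vanishes at T_B = a/(Rb).
T_B = 2.298/(0.08206×0.04328) = 2.298/0.0035516 = 647.0 K

T_B ≈ 647.0 K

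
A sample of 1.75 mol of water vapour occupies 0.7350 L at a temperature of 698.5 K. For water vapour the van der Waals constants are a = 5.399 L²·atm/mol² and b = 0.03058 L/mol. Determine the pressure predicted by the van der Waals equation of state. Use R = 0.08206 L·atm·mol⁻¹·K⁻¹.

P = nRT/(V − nb) − a n²/V²
nRT/(V − nb) = (1.75)(0.08206)(698.5)/(0.7350 − 1.75×0.03058) = 100.31/0.68149 = 147.19 atm
a n²/V² = (5.399)(1.75)²/(0.7350)² = 30.607 atm
P = 147.19 − 30.607 = 116.6 atm

P ≈ 116.6 atm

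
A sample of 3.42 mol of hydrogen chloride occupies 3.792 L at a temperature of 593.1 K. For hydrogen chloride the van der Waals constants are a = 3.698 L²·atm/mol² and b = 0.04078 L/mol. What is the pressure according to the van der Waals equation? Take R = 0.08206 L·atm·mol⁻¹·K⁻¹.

P = nRT/(V − nb) − a n²/V²
nRT/(V − nb) = (3.42)(0.08206)(593.1)/(3.792 − 3.42×0.04078) = 166.45/3.6525 = 45.572 atm
a n²/V² = (3.698)(3.42)²/(3.792)² = 3.0080 atm
P = 45.572 − 3.0080 = 42.56 atm

P ≈ 42.56 atm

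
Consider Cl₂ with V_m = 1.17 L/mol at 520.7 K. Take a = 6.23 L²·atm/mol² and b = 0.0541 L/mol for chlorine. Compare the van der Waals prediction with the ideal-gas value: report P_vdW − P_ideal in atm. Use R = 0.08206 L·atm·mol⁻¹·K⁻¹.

ΔP ≈ -2.781 atm

Ideal: P_ideal = RT/V_m = (0.08206)(520.7)/1.17 = 36.5202 atm
vdW: P = RT/(V_m − b) − a/V_m² = 42.7286/1.11590 − 6.23/1.36890 = 38.2907 − 4.55110 = 33.7396 atm
ΔP = 33.7396 − 36.5202 = -2.781 atm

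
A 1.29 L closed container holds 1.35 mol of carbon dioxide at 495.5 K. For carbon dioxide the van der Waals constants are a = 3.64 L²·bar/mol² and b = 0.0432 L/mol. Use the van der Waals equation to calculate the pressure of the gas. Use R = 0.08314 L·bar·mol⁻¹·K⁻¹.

P = nRT/(V − nb) − a n²/V²
nRT/(V − nb) = (1.35)(0.08314)(495.5)/(1.29 − 1.35×0.0432) = 55.614/1.2317 = 45.152 bar
a n²/V² = (3.64)(1.35)²/(1.29)² = 3.9865 bar
P = 45.152 − 3.9865 = 41.17 bar

P ≈ 41.17 bar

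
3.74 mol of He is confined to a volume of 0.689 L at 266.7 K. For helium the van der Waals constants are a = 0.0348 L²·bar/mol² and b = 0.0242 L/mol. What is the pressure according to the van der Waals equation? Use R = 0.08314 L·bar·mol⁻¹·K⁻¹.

P = nRT/(V − nb) − a n²/V²
nRT/(V − nb) = (3.74)(0.08314)(266.7)/(0.689 − 3.74×0.0242) = 82.929/0.59849 = 138.56 bar
a n²/V² = (0.0348)(3.74)²/(0.689)² = 1.0254 bar
P = 138.56 − 1.0254 = 137.5 bar

P ≈ 137.5 bar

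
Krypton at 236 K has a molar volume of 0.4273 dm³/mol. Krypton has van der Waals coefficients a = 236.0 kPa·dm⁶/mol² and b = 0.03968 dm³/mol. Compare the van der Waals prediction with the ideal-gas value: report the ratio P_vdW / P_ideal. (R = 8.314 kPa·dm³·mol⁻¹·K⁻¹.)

P_vdW / P_ideal ≈ 0.8209

Ideal: P_ideal = RT/V_m = (8.314)(236)/0.4273 = 4591.87 kPa
vdW: P = RT/(V_m − b) − a/V_m² = 1962.10/0.387620 − 236.0/0.182585 = 5061.92 − 1292.55 = 3769.37 kPa
Ratio = 3769.37/4591.87 = 0.8209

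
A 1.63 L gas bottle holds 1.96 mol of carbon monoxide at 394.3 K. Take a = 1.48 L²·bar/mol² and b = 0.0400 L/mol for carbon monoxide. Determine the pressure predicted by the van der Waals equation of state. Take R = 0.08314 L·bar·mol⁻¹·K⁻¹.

P ≈ 39.27 bar

P = nRT/(V − nb) − a n²/V²
nRT/(V − nb) = (1.96)(0.08314)(394.3)/(1.63 − 1.96×0.0400) = 64.253/1.5516 = 41.411 bar
a n²/V² = (1.48)(1.96)²/(1.63)² = 2.1399 bar
P = 41.411 − 2.1399 = 39.27 bar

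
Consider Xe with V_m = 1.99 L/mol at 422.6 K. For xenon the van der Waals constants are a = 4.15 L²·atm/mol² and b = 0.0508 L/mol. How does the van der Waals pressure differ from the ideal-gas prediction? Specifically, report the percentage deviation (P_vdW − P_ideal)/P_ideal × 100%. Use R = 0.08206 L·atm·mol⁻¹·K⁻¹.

Ideal: P_ideal = RT/V_m = (0.08206)(422.6)/1.99 = 17.4264 atm
vdW: P = RT/(V_m − b) − a/V_m² = 34.6786/1.93920 − 4.15/3.96010 = 17.8829 − 1.04795 = 16.8350 atm
% deviation = (16.8350 − 17.4264)/17.4264 × 100% = -3.39%

-3.39 %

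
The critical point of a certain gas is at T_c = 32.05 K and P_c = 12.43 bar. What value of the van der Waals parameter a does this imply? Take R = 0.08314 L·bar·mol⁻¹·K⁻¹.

a ≈ 0.2410 L²·bar/mol²

From T_c = 8a/(27Rb) and P_c = a/(27b²): a = 27 R² T_c²/(64 P_c).
a = 27×(0.08314)²×(32.05)²/(64×12.43) = 191.71/795.52 = 0.2410 L²·bar/mol²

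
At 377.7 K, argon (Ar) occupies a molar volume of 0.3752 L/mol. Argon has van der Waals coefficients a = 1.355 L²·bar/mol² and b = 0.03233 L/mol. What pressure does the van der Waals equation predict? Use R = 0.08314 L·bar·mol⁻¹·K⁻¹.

P = RT/(V_m − b) − a/V_m²
RT/(V_m − b) = (0.08314)(377.7)/(0.3752 − 0.03233) = 31.402/0.34287 = 91.586 bar
a/V_m² = 1.355/(0.3752)² = 9.6253 bar
P = 91.586 − 9.6253 = 81.96 bar

P ≈ 81.96 bar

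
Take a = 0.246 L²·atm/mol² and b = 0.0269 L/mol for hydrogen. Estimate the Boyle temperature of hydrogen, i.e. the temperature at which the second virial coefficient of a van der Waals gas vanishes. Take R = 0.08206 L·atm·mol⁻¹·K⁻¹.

For a van der Waals gas the second virial coefficient B₂ = b − a/(RT) vanishes at T_B = a/(Rb).
T_B = 0.246/(0.08206×0.0269) = 0.246/0.0022074 = 111.4 K

T_B ≈ 111.4 K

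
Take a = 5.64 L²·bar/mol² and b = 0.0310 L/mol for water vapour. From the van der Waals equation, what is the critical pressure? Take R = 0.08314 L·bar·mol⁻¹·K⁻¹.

For a van der Waals gas, P_c = a/(27b²).
P_c = 5.64/(27×(0.0310)²) = 5.64/0.025947 = 217.4 bar

P_c ≈ 217.4 bar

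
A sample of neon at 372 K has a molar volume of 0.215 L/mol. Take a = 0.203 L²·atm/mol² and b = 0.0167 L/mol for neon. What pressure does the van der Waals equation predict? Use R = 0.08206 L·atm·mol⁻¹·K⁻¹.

P ≈ 149.5 atm

P = RT/(V_m − b) − a/V_m²
RT/(V_m − b) = (0.08206)(372)/(0.215 − 0.0167) = 30.526/0.19830 = 153.94 atm
a/V_m² = 0.203/(0.215)² = 4.3916 atm
P = 153.94 − 4.3916 = 149.5 atm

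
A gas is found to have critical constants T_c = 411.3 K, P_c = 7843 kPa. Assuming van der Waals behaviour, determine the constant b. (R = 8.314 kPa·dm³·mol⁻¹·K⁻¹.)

b ≈ 0.05450 dm³/mol

From T_c = 8a/(27Rb) and P_c = a/(27b²): b = R T_c/(8 P_c).
b = (8.314)(411.3)/(8×7843) = 3419.5/62744 = 0.05450 dm³/mol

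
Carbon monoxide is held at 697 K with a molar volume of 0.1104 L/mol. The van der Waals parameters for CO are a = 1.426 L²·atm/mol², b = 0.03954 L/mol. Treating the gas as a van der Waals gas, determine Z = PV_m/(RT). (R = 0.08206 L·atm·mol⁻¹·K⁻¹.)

P = RT/(V_m − b) − a/V_m² = (0.08206)(697)/(0.1104 − 0.03954) − 1.426/(0.1104)²
  = 57.196/0.070860 − 117.00 = 807.17 − 117.00 = 690.17 atm
Z = PV_m/(RT) = (690.17)(0.1104)/((0.08206)(697)) = 76.195/57.196 = 1.332

Z ≈ 1.332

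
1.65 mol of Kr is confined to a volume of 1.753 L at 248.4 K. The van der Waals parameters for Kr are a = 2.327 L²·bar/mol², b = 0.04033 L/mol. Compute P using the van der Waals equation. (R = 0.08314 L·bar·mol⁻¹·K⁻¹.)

P ≈ 18.14 bar

P = nRT/(V − nb) − a n²/V²
nRT/(V − nb) = (1.65)(0.08314)(248.4)/(1.753 − 1.65×0.04033) = 34.076/1.6865 = 20.205 bar
a n²/V² = (2.327)(1.65)²/(1.753)² = 2.0616 bar
P = 20.205 − 2.0616 = 18.14 bar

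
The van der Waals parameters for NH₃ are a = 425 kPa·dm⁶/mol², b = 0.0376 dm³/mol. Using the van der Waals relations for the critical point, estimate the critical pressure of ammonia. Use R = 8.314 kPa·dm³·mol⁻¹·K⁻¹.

P_c ≈ 11134 kPa

For a van der Waals gas, P_c = a/(27b²).
P_c = 425/(27×(0.0376)²) = 425/0.038172 = 11134 kPa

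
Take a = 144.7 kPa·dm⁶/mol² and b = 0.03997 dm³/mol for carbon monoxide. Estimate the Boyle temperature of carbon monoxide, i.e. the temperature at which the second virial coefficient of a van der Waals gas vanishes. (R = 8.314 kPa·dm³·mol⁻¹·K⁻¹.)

T_B ≈ 435.4 K

For a van der Waals gas the second virial coefficient B₂ = b − a/(RT) vanishes at T_B = a/(Rb).
T_B = 144.7/(8.314×0.03997) = 144.7/0.33231 = 435.4 K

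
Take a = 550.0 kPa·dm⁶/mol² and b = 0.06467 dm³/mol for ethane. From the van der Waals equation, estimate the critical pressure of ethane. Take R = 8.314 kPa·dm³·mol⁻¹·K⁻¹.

P_c ≈ 4871 kPa

For a van der Waals gas, P_c = a/(27b²).
P_c = 550.0/(27×(0.06467)²) = 550.0/0.11292 = 4871 kPa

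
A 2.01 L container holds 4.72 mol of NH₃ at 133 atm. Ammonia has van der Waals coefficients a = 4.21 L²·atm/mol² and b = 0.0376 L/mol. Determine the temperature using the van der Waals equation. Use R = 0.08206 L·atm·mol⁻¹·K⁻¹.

T = (P + a n²/V²)(V − nb)/(nR)
P + a n²/V² = 133 + (4.21)(4.72)²/(2.01)² = 156.22 atm
V − nb = 2.01 − (4.72)(0.0376) = 1.8325 L
T = (156.22)(1.8325)/((4.72)(0.08206)) = 739.1 K

T ≈ 739.1 K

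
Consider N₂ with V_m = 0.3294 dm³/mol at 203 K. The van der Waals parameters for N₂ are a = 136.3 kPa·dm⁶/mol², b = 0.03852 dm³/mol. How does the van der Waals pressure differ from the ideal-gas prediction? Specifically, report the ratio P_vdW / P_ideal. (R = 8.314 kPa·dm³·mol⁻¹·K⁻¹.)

P_vdW / P_ideal ≈ 0.8873

Ideal: P_ideal = RT/V_m = (8.314)(203)/0.3294 = 5123.69 kPa
vdW: P = RT/(V_m − b) − a/V_m² = 1687.74/0.290880 − 136.3/0.108504 = 5802.19 − 1256.17 = 4546.02 kPa
Ratio = 4546.02/5123.69 = 0.8873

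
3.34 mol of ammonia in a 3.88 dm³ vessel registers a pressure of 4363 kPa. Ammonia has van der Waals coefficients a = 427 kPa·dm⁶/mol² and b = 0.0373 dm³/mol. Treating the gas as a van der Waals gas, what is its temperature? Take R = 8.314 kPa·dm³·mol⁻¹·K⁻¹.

T = (P + a n²/V²)(V − nb)/(nR)
P + a n²/V² = 4363 + (427)(3.34)²/(3.88)² = 4679.4 kPa
V − nb = 3.88 − (3.34)(0.0373) = 3.7554 dm³
T = (4679.4)(3.7554)/((3.34)(8.314)) = 632.8 K

T ≈ 632.8 K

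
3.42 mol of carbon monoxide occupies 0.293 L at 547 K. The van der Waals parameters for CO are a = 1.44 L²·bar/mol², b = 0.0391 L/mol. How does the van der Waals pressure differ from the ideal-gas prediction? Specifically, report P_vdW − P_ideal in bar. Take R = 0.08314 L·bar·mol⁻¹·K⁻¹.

ΔP ≈ 249.5 bar

Ideal: P_ideal = nRT/V = (3.42)(0.08314)(547)/0.293 = 530.830 bar
vdW: P = nRT/(V − nb) − a n²/V² = 155.533/0.159278 − 16.8428/0.0858490 = 976.488 − 196.191 = 780.297 bar
ΔP = 780.297 − 530.830 = 249.5 bar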